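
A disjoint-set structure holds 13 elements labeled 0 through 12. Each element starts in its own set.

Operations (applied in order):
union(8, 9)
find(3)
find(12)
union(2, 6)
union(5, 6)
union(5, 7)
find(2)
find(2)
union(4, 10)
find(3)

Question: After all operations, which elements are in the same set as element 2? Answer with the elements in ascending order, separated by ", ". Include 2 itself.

Answer: 2, 5, 6, 7

Derivation:
Step 1: union(8, 9) -> merged; set of 8 now {8, 9}
Step 2: find(3) -> no change; set of 3 is {3}
Step 3: find(12) -> no change; set of 12 is {12}
Step 4: union(2, 6) -> merged; set of 2 now {2, 6}
Step 5: union(5, 6) -> merged; set of 5 now {2, 5, 6}
Step 6: union(5, 7) -> merged; set of 5 now {2, 5, 6, 7}
Step 7: find(2) -> no change; set of 2 is {2, 5, 6, 7}
Step 8: find(2) -> no change; set of 2 is {2, 5, 6, 7}
Step 9: union(4, 10) -> merged; set of 4 now {4, 10}
Step 10: find(3) -> no change; set of 3 is {3}
Component of 2: {2, 5, 6, 7}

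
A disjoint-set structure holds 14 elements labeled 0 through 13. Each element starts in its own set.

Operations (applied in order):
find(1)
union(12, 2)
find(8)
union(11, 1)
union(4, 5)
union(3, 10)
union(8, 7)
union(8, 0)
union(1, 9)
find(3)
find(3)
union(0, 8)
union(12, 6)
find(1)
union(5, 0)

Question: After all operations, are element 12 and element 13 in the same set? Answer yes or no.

Step 1: find(1) -> no change; set of 1 is {1}
Step 2: union(12, 2) -> merged; set of 12 now {2, 12}
Step 3: find(8) -> no change; set of 8 is {8}
Step 4: union(11, 1) -> merged; set of 11 now {1, 11}
Step 5: union(4, 5) -> merged; set of 4 now {4, 5}
Step 6: union(3, 10) -> merged; set of 3 now {3, 10}
Step 7: union(8, 7) -> merged; set of 8 now {7, 8}
Step 8: union(8, 0) -> merged; set of 8 now {0, 7, 8}
Step 9: union(1, 9) -> merged; set of 1 now {1, 9, 11}
Step 10: find(3) -> no change; set of 3 is {3, 10}
Step 11: find(3) -> no change; set of 3 is {3, 10}
Step 12: union(0, 8) -> already same set; set of 0 now {0, 7, 8}
Step 13: union(12, 6) -> merged; set of 12 now {2, 6, 12}
Step 14: find(1) -> no change; set of 1 is {1, 9, 11}
Step 15: union(5, 0) -> merged; set of 5 now {0, 4, 5, 7, 8}
Set of 12: {2, 6, 12}; 13 is not a member.

Answer: no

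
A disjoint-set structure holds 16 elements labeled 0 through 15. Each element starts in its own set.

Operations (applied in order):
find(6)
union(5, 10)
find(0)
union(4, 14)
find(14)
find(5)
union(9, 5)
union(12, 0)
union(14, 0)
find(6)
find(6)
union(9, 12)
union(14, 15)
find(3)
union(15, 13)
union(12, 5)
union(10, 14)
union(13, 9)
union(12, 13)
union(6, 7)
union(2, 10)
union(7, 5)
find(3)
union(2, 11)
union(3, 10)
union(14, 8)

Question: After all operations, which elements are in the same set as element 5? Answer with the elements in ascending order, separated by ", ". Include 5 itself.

Answer: 0, 2, 3, 4, 5, 6, 7, 8, 9, 10, 11, 12, 13, 14, 15

Derivation:
Step 1: find(6) -> no change; set of 6 is {6}
Step 2: union(5, 10) -> merged; set of 5 now {5, 10}
Step 3: find(0) -> no change; set of 0 is {0}
Step 4: union(4, 14) -> merged; set of 4 now {4, 14}
Step 5: find(14) -> no change; set of 14 is {4, 14}
Step 6: find(5) -> no change; set of 5 is {5, 10}
Step 7: union(9, 5) -> merged; set of 9 now {5, 9, 10}
Step 8: union(12, 0) -> merged; set of 12 now {0, 12}
Step 9: union(14, 0) -> merged; set of 14 now {0, 4, 12, 14}
Step 10: find(6) -> no change; set of 6 is {6}
Step 11: find(6) -> no change; set of 6 is {6}
Step 12: union(9, 12) -> merged; set of 9 now {0, 4, 5, 9, 10, 12, 14}
Step 13: union(14, 15) -> merged; set of 14 now {0, 4, 5, 9, 10, 12, 14, 15}
Step 14: find(3) -> no change; set of 3 is {3}
Step 15: union(15, 13) -> merged; set of 15 now {0, 4, 5, 9, 10, 12, 13, 14, 15}
Step 16: union(12, 5) -> already same set; set of 12 now {0, 4, 5, 9, 10, 12, 13, 14, 15}
Step 17: union(10, 14) -> already same set; set of 10 now {0, 4, 5, 9, 10, 12, 13, 14, 15}
Step 18: union(13, 9) -> already same set; set of 13 now {0, 4, 5, 9, 10, 12, 13, 14, 15}
Step 19: union(12, 13) -> already same set; set of 12 now {0, 4, 5, 9, 10, 12, 13, 14, 15}
Step 20: union(6, 7) -> merged; set of 6 now {6, 7}
Step 21: union(2, 10) -> merged; set of 2 now {0, 2, 4, 5, 9, 10, 12, 13, 14, 15}
Step 22: union(7, 5) -> merged; set of 7 now {0, 2, 4, 5, 6, 7, 9, 10, 12, 13, 14, 15}
Step 23: find(3) -> no change; set of 3 is {3}
Step 24: union(2, 11) -> merged; set of 2 now {0, 2, 4, 5, 6, 7, 9, 10, 11, 12, 13, 14, 15}
Step 25: union(3, 10) -> merged; set of 3 now {0, 2, 3, 4, 5, 6, 7, 9, 10, 11, 12, 13, 14, 15}
Step 26: union(14, 8) -> merged; set of 14 now {0, 2, 3, 4, 5, 6, 7, 8, 9, 10, 11, 12, 13, 14, 15}
Component of 5: {0, 2, 3, 4, 5, 6, 7, 8, 9, 10, 11, 12, 13, 14, 15}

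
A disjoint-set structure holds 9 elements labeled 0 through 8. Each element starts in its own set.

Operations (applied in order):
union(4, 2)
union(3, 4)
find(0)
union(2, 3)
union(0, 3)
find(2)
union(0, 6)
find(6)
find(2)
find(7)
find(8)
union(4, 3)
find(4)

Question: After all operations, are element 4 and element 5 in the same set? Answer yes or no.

Step 1: union(4, 2) -> merged; set of 4 now {2, 4}
Step 2: union(3, 4) -> merged; set of 3 now {2, 3, 4}
Step 3: find(0) -> no change; set of 0 is {0}
Step 4: union(2, 3) -> already same set; set of 2 now {2, 3, 4}
Step 5: union(0, 3) -> merged; set of 0 now {0, 2, 3, 4}
Step 6: find(2) -> no change; set of 2 is {0, 2, 3, 4}
Step 7: union(0, 6) -> merged; set of 0 now {0, 2, 3, 4, 6}
Step 8: find(6) -> no change; set of 6 is {0, 2, 3, 4, 6}
Step 9: find(2) -> no change; set of 2 is {0, 2, 3, 4, 6}
Step 10: find(7) -> no change; set of 7 is {7}
Step 11: find(8) -> no change; set of 8 is {8}
Step 12: union(4, 3) -> already same set; set of 4 now {0, 2, 3, 4, 6}
Step 13: find(4) -> no change; set of 4 is {0, 2, 3, 4, 6}
Set of 4: {0, 2, 3, 4, 6}; 5 is not a member.

Answer: no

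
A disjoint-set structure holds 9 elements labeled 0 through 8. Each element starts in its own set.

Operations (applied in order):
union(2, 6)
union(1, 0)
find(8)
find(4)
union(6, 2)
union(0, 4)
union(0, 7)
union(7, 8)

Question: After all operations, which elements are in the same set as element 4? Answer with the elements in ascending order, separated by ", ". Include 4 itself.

Answer: 0, 1, 4, 7, 8

Derivation:
Step 1: union(2, 6) -> merged; set of 2 now {2, 6}
Step 2: union(1, 0) -> merged; set of 1 now {0, 1}
Step 3: find(8) -> no change; set of 8 is {8}
Step 4: find(4) -> no change; set of 4 is {4}
Step 5: union(6, 2) -> already same set; set of 6 now {2, 6}
Step 6: union(0, 4) -> merged; set of 0 now {0, 1, 4}
Step 7: union(0, 7) -> merged; set of 0 now {0, 1, 4, 7}
Step 8: union(7, 8) -> merged; set of 7 now {0, 1, 4, 7, 8}
Component of 4: {0, 1, 4, 7, 8}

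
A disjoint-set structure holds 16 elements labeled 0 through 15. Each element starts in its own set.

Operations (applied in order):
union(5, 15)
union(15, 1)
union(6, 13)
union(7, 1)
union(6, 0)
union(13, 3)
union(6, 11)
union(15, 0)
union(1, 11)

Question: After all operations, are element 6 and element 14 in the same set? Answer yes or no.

Step 1: union(5, 15) -> merged; set of 5 now {5, 15}
Step 2: union(15, 1) -> merged; set of 15 now {1, 5, 15}
Step 3: union(6, 13) -> merged; set of 6 now {6, 13}
Step 4: union(7, 1) -> merged; set of 7 now {1, 5, 7, 15}
Step 5: union(6, 0) -> merged; set of 6 now {0, 6, 13}
Step 6: union(13, 3) -> merged; set of 13 now {0, 3, 6, 13}
Step 7: union(6, 11) -> merged; set of 6 now {0, 3, 6, 11, 13}
Step 8: union(15, 0) -> merged; set of 15 now {0, 1, 3, 5, 6, 7, 11, 13, 15}
Step 9: union(1, 11) -> already same set; set of 1 now {0, 1, 3, 5, 6, 7, 11, 13, 15}
Set of 6: {0, 1, 3, 5, 6, 7, 11, 13, 15}; 14 is not a member.

Answer: no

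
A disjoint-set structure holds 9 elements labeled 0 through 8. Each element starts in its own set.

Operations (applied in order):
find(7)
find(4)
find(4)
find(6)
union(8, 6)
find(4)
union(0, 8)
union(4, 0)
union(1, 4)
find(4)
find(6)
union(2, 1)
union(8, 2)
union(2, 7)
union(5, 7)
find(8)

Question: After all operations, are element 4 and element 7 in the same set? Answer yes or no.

Step 1: find(7) -> no change; set of 7 is {7}
Step 2: find(4) -> no change; set of 4 is {4}
Step 3: find(4) -> no change; set of 4 is {4}
Step 4: find(6) -> no change; set of 6 is {6}
Step 5: union(8, 6) -> merged; set of 8 now {6, 8}
Step 6: find(4) -> no change; set of 4 is {4}
Step 7: union(0, 8) -> merged; set of 0 now {0, 6, 8}
Step 8: union(4, 0) -> merged; set of 4 now {0, 4, 6, 8}
Step 9: union(1, 4) -> merged; set of 1 now {0, 1, 4, 6, 8}
Step 10: find(4) -> no change; set of 4 is {0, 1, 4, 6, 8}
Step 11: find(6) -> no change; set of 6 is {0, 1, 4, 6, 8}
Step 12: union(2, 1) -> merged; set of 2 now {0, 1, 2, 4, 6, 8}
Step 13: union(8, 2) -> already same set; set of 8 now {0, 1, 2, 4, 6, 8}
Step 14: union(2, 7) -> merged; set of 2 now {0, 1, 2, 4, 6, 7, 8}
Step 15: union(5, 7) -> merged; set of 5 now {0, 1, 2, 4, 5, 6, 7, 8}
Step 16: find(8) -> no change; set of 8 is {0, 1, 2, 4, 5, 6, 7, 8}
Set of 4: {0, 1, 2, 4, 5, 6, 7, 8}; 7 is a member.

Answer: yes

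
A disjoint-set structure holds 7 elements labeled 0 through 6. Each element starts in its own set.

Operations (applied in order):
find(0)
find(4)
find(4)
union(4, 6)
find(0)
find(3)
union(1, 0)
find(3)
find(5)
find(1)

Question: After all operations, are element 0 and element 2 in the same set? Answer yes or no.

Answer: no

Derivation:
Step 1: find(0) -> no change; set of 0 is {0}
Step 2: find(4) -> no change; set of 4 is {4}
Step 3: find(4) -> no change; set of 4 is {4}
Step 4: union(4, 6) -> merged; set of 4 now {4, 6}
Step 5: find(0) -> no change; set of 0 is {0}
Step 6: find(3) -> no change; set of 3 is {3}
Step 7: union(1, 0) -> merged; set of 1 now {0, 1}
Step 8: find(3) -> no change; set of 3 is {3}
Step 9: find(5) -> no change; set of 5 is {5}
Step 10: find(1) -> no change; set of 1 is {0, 1}
Set of 0: {0, 1}; 2 is not a member.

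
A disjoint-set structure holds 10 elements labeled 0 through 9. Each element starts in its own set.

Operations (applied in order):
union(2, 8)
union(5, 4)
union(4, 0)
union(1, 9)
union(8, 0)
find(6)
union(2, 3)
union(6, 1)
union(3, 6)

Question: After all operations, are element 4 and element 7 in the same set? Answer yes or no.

Answer: no

Derivation:
Step 1: union(2, 8) -> merged; set of 2 now {2, 8}
Step 2: union(5, 4) -> merged; set of 5 now {4, 5}
Step 3: union(4, 0) -> merged; set of 4 now {0, 4, 5}
Step 4: union(1, 9) -> merged; set of 1 now {1, 9}
Step 5: union(8, 0) -> merged; set of 8 now {0, 2, 4, 5, 8}
Step 6: find(6) -> no change; set of 6 is {6}
Step 7: union(2, 3) -> merged; set of 2 now {0, 2, 3, 4, 5, 8}
Step 8: union(6, 1) -> merged; set of 6 now {1, 6, 9}
Step 9: union(3, 6) -> merged; set of 3 now {0, 1, 2, 3, 4, 5, 6, 8, 9}
Set of 4: {0, 1, 2, 3, 4, 5, 6, 8, 9}; 7 is not a member.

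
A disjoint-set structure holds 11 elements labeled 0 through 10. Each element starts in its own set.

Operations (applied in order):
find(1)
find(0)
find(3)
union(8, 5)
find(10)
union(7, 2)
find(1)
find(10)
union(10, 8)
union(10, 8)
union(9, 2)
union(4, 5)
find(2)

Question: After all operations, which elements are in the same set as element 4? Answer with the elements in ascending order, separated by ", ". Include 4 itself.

Answer: 4, 5, 8, 10

Derivation:
Step 1: find(1) -> no change; set of 1 is {1}
Step 2: find(0) -> no change; set of 0 is {0}
Step 3: find(3) -> no change; set of 3 is {3}
Step 4: union(8, 5) -> merged; set of 8 now {5, 8}
Step 5: find(10) -> no change; set of 10 is {10}
Step 6: union(7, 2) -> merged; set of 7 now {2, 7}
Step 7: find(1) -> no change; set of 1 is {1}
Step 8: find(10) -> no change; set of 10 is {10}
Step 9: union(10, 8) -> merged; set of 10 now {5, 8, 10}
Step 10: union(10, 8) -> already same set; set of 10 now {5, 8, 10}
Step 11: union(9, 2) -> merged; set of 9 now {2, 7, 9}
Step 12: union(4, 5) -> merged; set of 4 now {4, 5, 8, 10}
Step 13: find(2) -> no change; set of 2 is {2, 7, 9}
Component of 4: {4, 5, 8, 10}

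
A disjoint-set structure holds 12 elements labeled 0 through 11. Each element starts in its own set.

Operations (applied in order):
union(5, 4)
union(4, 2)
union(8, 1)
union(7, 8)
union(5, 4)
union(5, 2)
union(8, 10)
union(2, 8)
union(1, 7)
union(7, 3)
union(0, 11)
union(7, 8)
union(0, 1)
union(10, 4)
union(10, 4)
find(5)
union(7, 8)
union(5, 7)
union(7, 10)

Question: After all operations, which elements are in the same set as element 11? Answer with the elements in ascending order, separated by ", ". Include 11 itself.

Answer: 0, 1, 2, 3, 4, 5, 7, 8, 10, 11

Derivation:
Step 1: union(5, 4) -> merged; set of 5 now {4, 5}
Step 2: union(4, 2) -> merged; set of 4 now {2, 4, 5}
Step 3: union(8, 1) -> merged; set of 8 now {1, 8}
Step 4: union(7, 8) -> merged; set of 7 now {1, 7, 8}
Step 5: union(5, 4) -> already same set; set of 5 now {2, 4, 5}
Step 6: union(5, 2) -> already same set; set of 5 now {2, 4, 5}
Step 7: union(8, 10) -> merged; set of 8 now {1, 7, 8, 10}
Step 8: union(2, 8) -> merged; set of 2 now {1, 2, 4, 5, 7, 8, 10}
Step 9: union(1, 7) -> already same set; set of 1 now {1, 2, 4, 5, 7, 8, 10}
Step 10: union(7, 3) -> merged; set of 7 now {1, 2, 3, 4, 5, 7, 8, 10}
Step 11: union(0, 11) -> merged; set of 0 now {0, 11}
Step 12: union(7, 8) -> already same set; set of 7 now {1, 2, 3, 4, 5, 7, 8, 10}
Step 13: union(0, 1) -> merged; set of 0 now {0, 1, 2, 3, 4, 5, 7, 8, 10, 11}
Step 14: union(10, 4) -> already same set; set of 10 now {0, 1, 2, 3, 4, 5, 7, 8, 10, 11}
Step 15: union(10, 4) -> already same set; set of 10 now {0, 1, 2, 3, 4, 5, 7, 8, 10, 11}
Step 16: find(5) -> no change; set of 5 is {0, 1, 2, 3, 4, 5, 7, 8, 10, 11}
Step 17: union(7, 8) -> already same set; set of 7 now {0, 1, 2, 3, 4, 5, 7, 8, 10, 11}
Step 18: union(5, 7) -> already same set; set of 5 now {0, 1, 2, 3, 4, 5, 7, 8, 10, 11}
Step 19: union(7, 10) -> already same set; set of 7 now {0, 1, 2, 3, 4, 5, 7, 8, 10, 11}
Component of 11: {0, 1, 2, 3, 4, 5, 7, 8, 10, 11}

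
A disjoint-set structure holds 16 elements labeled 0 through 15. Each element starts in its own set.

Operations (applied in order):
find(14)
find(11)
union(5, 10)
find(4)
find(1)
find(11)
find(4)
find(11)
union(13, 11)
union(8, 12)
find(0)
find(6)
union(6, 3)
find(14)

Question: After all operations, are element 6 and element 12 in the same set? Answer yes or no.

Step 1: find(14) -> no change; set of 14 is {14}
Step 2: find(11) -> no change; set of 11 is {11}
Step 3: union(5, 10) -> merged; set of 5 now {5, 10}
Step 4: find(4) -> no change; set of 4 is {4}
Step 5: find(1) -> no change; set of 1 is {1}
Step 6: find(11) -> no change; set of 11 is {11}
Step 7: find(4) -> no change; set of 4 is {4}
Step 8: find(11) -> no change; set of 11 is {11}
Step 9: union(13, 11) -> merged; set of 13 now {11, 13}
Step 10: union(8, 12) -> merged; set of 8 now {8, 12}
Step 11: find(0) -> no change; set of 0 is {0}
Step 12: find(6) -> no change; set of 6 is {6}
Step 13: union(6, 3) -> merged; set of 6 now {3, 6}
Step 14: find(14) -> no change; set of 14 is {14}
Set of 6: {3, 6}; 12 is not a member.

Answer: no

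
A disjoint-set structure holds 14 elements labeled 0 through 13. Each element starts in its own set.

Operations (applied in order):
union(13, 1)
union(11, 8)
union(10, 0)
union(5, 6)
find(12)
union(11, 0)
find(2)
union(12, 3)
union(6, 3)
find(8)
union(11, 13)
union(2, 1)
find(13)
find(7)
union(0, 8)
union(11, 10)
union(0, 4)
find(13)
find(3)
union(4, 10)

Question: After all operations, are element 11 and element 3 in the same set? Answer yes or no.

Step 1: union(13, 1) -> merged; set of 13 now {1, 13}
Step 2: union(11, 8) -> merged; set of 11 now {8, 11}
Step 3: union(10, 0) -> merged; set of 10 now {0, 10}
Step 4: union(5, 6) -> merged; set of 5 now {5, 6}
Step 5: find(12) -> no change; set of 12 is {12}
Step 6: union(11, 0) -> merged; set of 11 now {0, 8, 10, 11}
Step 7: find(2) -> no change; set of 2 is {2}
Step 8: union(12, 3) -> merged; set of 12 now {3, 12}
Step 9: union(6, 3) -> merged; set of 6 now {3, 5, 6, 12}
Step 10: find(8) -> no change; set of 8 is {0, 8, 10, 11}
Step 11: union(11, 13) -> merged; set of 11 now {0, 1, 8, 10, 11, 13}
Step 12: union(2, 1) -> merged; set of 2 now {0, 1, 2, 8, 10, 11, 13}
Step 13: find(13) -> no change; set of 13 is {0, 1, 2, 8, 10, 11, 13}
Step 14: find(7) -> no change; set of 7 is {7}
Step 15: union(0, 8) -> already same set; set of 0 now {0, 1, 2, 8, 10, 11, 13}
Step 16: union(11, 10) -> already same set; set of 11 now {0, 1, 2, 8, 10, 11, 13}
Step 17: union(0, 4) -> merged; set of 0 now {0, 1, 2, 4, 8, 10, 11, 13}
Step 18: find(13) -> no change; set of 13 is {0, 1, 2, 4, 8, 10, 11, 13}
Step 19: find(3) -> no change; set of 3 is {3, 5, 6, 12}
Step 20: union(4, 10) -> already same set; set of 4 now {0, 1, 2, 4, 8, 10, 11, 13}
Set of 11: {0, 1, 2, 4, 8, 10, 11, 13}; 3 is not a member.

Answer: no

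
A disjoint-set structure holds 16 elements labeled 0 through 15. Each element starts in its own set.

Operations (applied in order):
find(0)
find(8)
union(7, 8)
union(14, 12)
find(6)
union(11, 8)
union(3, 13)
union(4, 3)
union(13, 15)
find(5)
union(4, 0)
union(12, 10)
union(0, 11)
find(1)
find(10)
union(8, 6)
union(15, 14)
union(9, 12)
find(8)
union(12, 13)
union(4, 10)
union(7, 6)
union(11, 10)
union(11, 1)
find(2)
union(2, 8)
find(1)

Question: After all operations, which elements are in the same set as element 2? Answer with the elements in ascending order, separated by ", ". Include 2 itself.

Answer: 0, 1, 2, 3, 4, 6, 7, 8, 9, 10, 11, 12, 13, 14, 15

Derivation:
Step 1: find(0) -> no change; set of 0 is {0}
Step 2: find(8) -> no change; set of 8 is {8}
Step 3: union(7, 8) -> merged; set of 7 now {7, 8}
Step 4: union(14, 12) -> merged; set of 14 now {12, 14}
Step 5: find(6) -> no change; set of 6 is {6}
Step 6: union(11, 8) -> merged; set of 11 now {7, 8, 11}
Step 7: union(3, 13) -> merged; set of 3 now {3, 13}
Step 8: union(4, 3) -> merged; set of 4 now {3, 4, 13}
Step 9: union(13, 15) -> merged; set of 13 now {3, 4, 13, 15}
Step 10: find(5) -> no change; set of 5 is {5}
Step 11: union(4, 0) -> merged; set of 4 now {0, 3, 4, 13, 15}
Step 12: union(12, 10) -> merged; set of 12 now {10, 12, 14}
Step 13: union(0, 11) -> merged; set of 0 now {0, 3, 4, 7, 8, 11, 13, 15}
Step 14: find(1) -> no change; set of 1 is {1}
Step 15: find(10) -> no change; set of 10 is {10, 12, 14}
Step 16: union(8, 6) -> merged; set of 8 now {0, 3, 4, 6, 7, 8, 11, 13, 15}
Step 17: union(15, 14) -> merged; set of 15 now {0, 3, 4, 6, 7, 8, 10, 11, 12, 13, 14, 15}
Step 18: union(9, 12) -> merged; set of 9 now {0, 3, 4, 6, 7, 8, 9, 10, 11, 12, 13, 14, 15}
Step 19: find(8) -> no change; set of 8 is {0, 3, 4, 6, 7, 8, 9, 10, 11, 12, 13, 14, 15}
Step 20: union(12, 13) -> already same set; set of 12 now {0, 3, 4, 6, 7, 8, 9, 10, 11, 12, 13, 14, 15}
Step 21: union(4, 10) -> already same set; set of 4 now {0, 3, 4, 6, 7, 8, 9, 10, 11, 12, 13, 14, 15}
Step 22: union(7, 6) -> already same set; set of 7 now {0, 3, 4, 6, 7, 8, 9, 10, 11, 12, 13, 14, 15}
Step 23: union(11, 10) -> already same set; set of 11 now {0, 3, 4, 6, 7, 8, 9, 10, 11, 12, 13, 14, 15}
Step 24: union(11, 1) -> merged; set of 11 now {0, 1, 3, 4, 6, 7, 8, 9, 10, 11, 12, 13, 14, 15}
Step 25: find(2) -> no change; set of 2 is {2}
Step 26: union(2, 8) -> merged; set of 2 now {0, 1, 2, 3, 4, 6, 7, 8, 9, 10, 11, 12, 13, 14, 15}
Step 27: find(1) -> no change; set of 1 is {0, 1, 2, 3, 4, 6, 7, 8, 9, 10, 11, 12, 13, 14, 15}
Component of 2: {0, 1, 2, 3, 4, 6, 7, 8, 9, 10, 11, 12, 13, 14, 15}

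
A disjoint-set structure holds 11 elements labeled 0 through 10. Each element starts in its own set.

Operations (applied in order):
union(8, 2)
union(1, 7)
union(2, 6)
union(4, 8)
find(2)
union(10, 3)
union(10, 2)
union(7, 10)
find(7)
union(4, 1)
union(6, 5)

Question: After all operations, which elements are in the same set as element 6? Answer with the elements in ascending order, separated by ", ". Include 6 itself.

Answer: 1, 2, 3, 4, 5, 6, 7, 8, 10

Derivation:
Step 1: union(8, 2) -> merged; set of 8 now {2, 8}
Step 2: union(1, 7) -> merged; set of 1 now {1, 7}
Step 3: union(2, 6) -> merged; set of 2 now {2, 6, 8}
Step 4: union(4, 8) -> merged; set of 4 now {2, 4, 6, 8}
Step 5: find(2) -> no change; set of 2 is {2, 4, 6, 8}
Step 6: union(10, 3) -> merged; set of 10 now {3, 10}
Step 7: union(10, 2) -> merged; set of 10 now {2, 3, 4, 6, 8, 10}
Step 8: union(7, 10) -> merged; set of 7 now {1, 2, 3, 4, 6, 7, 8, 10}
Step 9: find(7) -> no change; set of 7 is {1, 2, 3, 4, 6, 7, 8, 10}
Step 10: union(4, 1) -> already same set; set of 4 now {1, 2, 3, 4, 6, 7, 8, 10}
Step 11: union(6, 5) -> merged; set of 6 now {1, 2, 3, 4, 5, 6, 7, 8, 10}
Component of 6: {1, 2, 3, 4, 5, 6, 7, 8, 10}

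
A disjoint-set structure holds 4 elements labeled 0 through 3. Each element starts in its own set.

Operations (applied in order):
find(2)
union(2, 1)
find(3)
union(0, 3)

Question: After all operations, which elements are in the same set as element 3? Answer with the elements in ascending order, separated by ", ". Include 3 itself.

Answer: 0, 3

Derivation:
Step 1: find(2) -> no change; set of 2 is {2}
Step 2: union(2, 1) -> merged; set of 2 now {1, 2}
Step 3: find(3) -> no change; set of 3 is {3}
Step 4: union(0, 3) -> merged; set of 0 now {0, 3}
Component of 3: {0, 3}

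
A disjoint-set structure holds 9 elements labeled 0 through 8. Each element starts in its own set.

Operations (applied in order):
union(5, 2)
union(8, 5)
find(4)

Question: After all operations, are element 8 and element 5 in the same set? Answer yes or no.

Answer: yes

Derivation:
Step 1: union(5, 2) -> merged; set of 5 now {2, 5}
Step 2: union(8, 5) -> merged; set of 8 now {2, 5, 8}
Step 3: find(4) -> no change; set of 4 is {4}
Set of 8: {2, 5, 8}; 5 is a member.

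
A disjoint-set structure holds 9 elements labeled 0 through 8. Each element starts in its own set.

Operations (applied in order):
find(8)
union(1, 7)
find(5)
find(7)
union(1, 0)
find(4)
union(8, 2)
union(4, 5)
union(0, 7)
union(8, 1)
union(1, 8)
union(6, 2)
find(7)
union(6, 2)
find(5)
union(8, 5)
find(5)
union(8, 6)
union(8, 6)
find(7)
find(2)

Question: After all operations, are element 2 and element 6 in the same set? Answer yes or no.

Step 1: find(8) -> no change; set of 8 is {8}
Step 2: union(1, 7) -> merged; set of 1 now {1, 7}
Step 3: find(5) -> no change; set of 5 is {5}
Step 4: find(7) -> no change; set of 7 is {1, 7}
Step 5: union(1, 0) -> merged; set of 1 now {0, 1, 7}
Step 6: find(4) -> no change; set of 4 is {4}
Step 7: union(8, 2) -> merged; set of 8 now {2, 8}
Step 8: union(4, 5) -> merged; set of 4 now {4, 5}
Step 9: union(0, 7) -> already same set; set of 0 now {0, 1, 7}
Step 10: union(8, 1) -> merged; set of 8 now {0, 1, 2, 7, 8}
Step 11: union(1, 8) -> already same set; set of 1 now {0, 1, 2, 7, 8}
Step 12: union(6, 2) -> merged; set of 6 now {0, 1, 2, 6, 7, 8}
Step 13: find(7) -> no change; set of 7 is {0, 1, 2, 6, 7, 8}
Step 14: union(6, 2) -> already same set; set of 6 now {0, 1, 2, 6, 7, 8}
Step 15: find(5) -> no change; set of 5 is {4, 5}
Step 16: union(8, 5) -> merged; set of 8 now {0, 1, 2, 4, 5, 6, 7, 8}
Step 17: find(5) -> no change; set of 5 is {0, 1, 2, 4, 5, 6, 7, 8}
Step 18: union(8, 6) -> already same set; set of 8 now {0, 1, 2, 4, 5, 6, 7, 8}
Step 19: union(8, 6) -> already same set; set of 8 now {0, 1, 2, 4, 5, 6, 7, 8}
Step 20: find(7) -> no change; set of 7 is {0, 1, 2, 4, 5, 6, 7, 8}
Step 21: find(2) -> no change; set of 2 is {0, 1, 2, 4, 5, 6, 7, 8}
Set of 2: {0, 1, 2, 4, 5, 6, 7, 8}; 6 is a member.

Answer: yes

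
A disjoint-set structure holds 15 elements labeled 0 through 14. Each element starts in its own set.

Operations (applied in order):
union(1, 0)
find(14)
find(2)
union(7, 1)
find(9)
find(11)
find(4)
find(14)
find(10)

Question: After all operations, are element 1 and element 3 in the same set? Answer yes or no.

Step 1: union(1, 0) -> merged; set of 1 now {0, 1}
Step 2: find(14) -> no change; set of 14 is {14}
Step 3: find(2) -> no change; set of 2 is {2}
Step 4: union(7, 1) -> merged; set of 7 now {0, 1, 7}
Step 5: find(9) -> no change; set of 9 is {9}
Step 6: find(11) -> no change; set of 11 is {11}
Step 7: find(4) -> no change; set of 4 is {4}
Step 8: find(14) -> no change; set of 14 is {14}
Step 9: find(10) -> no change; set of 10 is {10}
Set of 1: {0, 1, 7}; 3 is not a member.

Answer: no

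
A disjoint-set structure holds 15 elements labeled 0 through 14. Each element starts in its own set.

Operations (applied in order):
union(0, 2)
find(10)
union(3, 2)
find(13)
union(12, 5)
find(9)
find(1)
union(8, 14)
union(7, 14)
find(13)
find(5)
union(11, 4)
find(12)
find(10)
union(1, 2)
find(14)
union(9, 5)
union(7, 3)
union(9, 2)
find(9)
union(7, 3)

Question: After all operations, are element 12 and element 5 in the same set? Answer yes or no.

Step 1: union(0, 2) -> merged; set of 0 now {0, 2}
Step 2: find(10) -> no change; set of 10 is {10}
Step 3: union(3, 2) -> merged; set of 3 now {0, 2, 3}
Step 4: find(13) -> no change; set of 13 is {13}
Step 5: union(12, 5) -> merged; set of 12 now {5, 12}
Step 6: find(9) -> no change; set of 9 is {9}
Step 7: find(1) -> no change; set of 1 is {1}
Step 8: union(8, 14) -> merged; set of 8 now {8, 14}
Step 9: union(7, 14) -> merged; set of 7 now {7, 8, 14}
Step 10: find(13) -> no change; set of 13 is {13}
Step 11: find(5) -> no change; set of 5 is {5, 12}
Step 12: union(11, 4) -> merged; set of 11 now {4, 11}
Step 13: find(12) -> no change; set of 12 is {5, 12}
Step 14: find(10) -> no change; set of 10 is {10}
Step 15: union(1, 2) -> merged; set of 1 now {0, 1, 2, 3}
Step 16: find(14) -> no change; set of 14 is {7, 8, 14}
Step 17: union(9, 5) -> merged; set of 9 now {5, 9, 12}
Step 18: union(7, 3) -> merged; set of 7 now {0, 1, 2, 3, 7, 8, 14}
Step 19: union(9, 2) -> merged; set of 9 now {0, 1, 2, 3, 5, 7, 8, 9, 12, 14}
Step 20: find(9) -> no change; set of 9 is {0, 1, 2, 3, 5, 7, 8, 9, 12, 14}
Step 21: union(7, 3) -> already same set; set of 7 now {0, 1, 2, 3, 5, 7, 8, 9, 12, 14}
Set of 12: {0, 1, 2, 3, 5, 7, 8, 9, 12, 14}; 5 is a member.

Answer: yes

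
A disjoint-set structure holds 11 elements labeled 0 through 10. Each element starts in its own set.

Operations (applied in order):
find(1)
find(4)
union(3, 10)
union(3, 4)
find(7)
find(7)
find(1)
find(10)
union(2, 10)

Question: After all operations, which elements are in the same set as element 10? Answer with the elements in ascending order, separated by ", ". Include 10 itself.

Step 1: find(1) -> no change; set of 1 is {1}
Step 2: find(4) -> no change; set of 4 is {4}
Step 3: union(3, 10) -> merged; set of 3 now {3, 10}
Step 4: union(3, 4) -> merged; set of 3 now {3, 4, 10}
Step 5: find(7) -> no change; set of 7 is {7}
Step 6: find(7) -> no change; set of 7 is {7}
Step 7: find(1) -> no change; set of 1 is {1}
Step 8: find(10) -> no change; set of 10 is {3, 4, 10}
Step 9: union(2, 10) -> merged; set of 2 now {2, 3, 4, 10}
Component of 10: {2, 3, 4, 10}

Answer: 2, 3, 4, 10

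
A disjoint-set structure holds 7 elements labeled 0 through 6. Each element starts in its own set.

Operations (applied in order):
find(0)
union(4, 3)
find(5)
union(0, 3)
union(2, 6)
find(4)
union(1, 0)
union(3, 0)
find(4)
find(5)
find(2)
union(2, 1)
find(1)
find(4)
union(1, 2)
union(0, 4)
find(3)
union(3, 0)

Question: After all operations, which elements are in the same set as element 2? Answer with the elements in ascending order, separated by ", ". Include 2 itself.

Step 1: find(0) -> no change; set of 0 is {0}
Step 2: union(4, 3) -> merged; set of 4 now {3, 4}
Step 3: find(5) -> no change; set of 5 is {5}
Step 4: union(0, 3) -> merged; set of 0 now {0, 3, 4}
Step 5: union(2, 6) -> merged; set of 2 now {2, 6}
Step 6: find(4) -> no change; set of 4 is {0, 3, 4}
Step 7: union(1, 0) -> merged; set of 1 now {0, 1, 3, 4}
Step 8: union(3, 0) -> already same set; set of 3 now {0, 1, 3, 4}
Step 9: find(4) -> no change; set of 4 is {0, 1, 3, 4}
Step 10: find(5) -> no change; set of 5 is {5}
Step 11: find(2) -> no change; set of 2 is {2, 6}
Step 12: union(2, 1) -> merged; set of 2 now {0, 1, 2, 3, 4, 6}
Step 13: find(1) -> no change; set of 1 is {0, 1, 2, 3, 4, 6}
Step 14: find(4) -> no change; set of 4 is {0, 1, 2, 3, 4, 6}
Step 15: union(1, 2) -> already same set; set of 1 now {0, 1, 2, 3, 4, 6}
Step 16: union(0, 4) -> already same set; set of 0 now {0, 1, 2, 3, 4, 6}
Step 17: find(3) -> no change; set of 3 is {0, 1, 2, 3, 4, 6}
Step 18: union(3, 0) -> already same set; set of 3 now {0, 1, 2, 3, 4, 6}
Component of 2: {0, 1, 2, 3, 4, 6}

Answer: 0, 1, 2, 3, 4, 6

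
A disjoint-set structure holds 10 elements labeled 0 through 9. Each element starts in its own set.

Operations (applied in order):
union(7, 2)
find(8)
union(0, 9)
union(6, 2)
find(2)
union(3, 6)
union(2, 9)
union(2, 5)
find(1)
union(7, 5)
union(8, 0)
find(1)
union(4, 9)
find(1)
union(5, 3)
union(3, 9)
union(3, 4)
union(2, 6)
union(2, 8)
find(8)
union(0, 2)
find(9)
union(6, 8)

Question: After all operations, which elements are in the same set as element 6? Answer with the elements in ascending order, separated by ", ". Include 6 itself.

Step 1: union(7, 2) -> merged; set of 7 now {2, 7}
Step 2: find(8) -> no change; set of 8 is {8}
Step 3: union(0, 9) -> merged; set of 0 now {0, 9}
Step 4: union(6, 2) -> merged; set of 6 now {2, 6, 7}
Step 5: find(2) -> no change; set of 2 is {2, 6, 7}
Step 6: union(3, 6) -> merged; set of 3 now {2, 3, 6, 7}
Step 7: union(2, 9) -> merged; set of 2 now {0, 2, 3, 6, 7, 9}
Step 8: union(2, 5) -> merged; set of 2 now {0, 2, 3, 5, 6, 7, 9}
Step 9: find(1) -> no change; set of 1 is {1}
Step 10: union(7, 5) -> already same set; set of 7 now {0, 2, 3, 5, 6, 7, 9}
Step 11: union(8, 0) -> merged; set of 8 now {0, 2, 3, 5, 6, 7, 8, 9}
Step 12: find(1) -> no change; set of 1 is {1}
Step 13: union(4, 9) -> merged; set of 4 now {0, 2, 3, 4, 5, 6, 7, 8, 9}
Step 14: find(1) -> no change; set of 1 is {1}
Step 15: union(5, 3) -> already same set; set of 5 now {0, 2, 3, 4, 5, 6, 7, 8, 9}
Step 16: union(3, 9) -> already same set; set of 3 now {0, 2, 3, 4, 5, 6, 7, 8, 9}
Step 17: union(3, 4) -> already same set; set of 3 now {0, 2, 3, 4, 5, 6, 7, 8, 9}
Step 18: union(2, 6) -> already same set; set of 2 now {0, 2, 3, 4, 5, 6, 7, 8, 9}
Step 19: union(2, 8) -> already same set; set of 2 now {0, 2, 3, 4, 5, 6, 7, 8, 9}
Step 20: find(8) -> no change; set of 8 is {0, 2, 3, 4, 5, 6, 7, 8, 9}
Step 21: union(0, 2) -> already same set; set of 0 now {0, 2, 3, 4, 5, 6, 7, 8, 9}
Step 22: find(9) -> no change; set of 9 is {0, 2, 3, 4, 5, 6, 7, 8, 9}
Step 23: union(6, 8) -> already same set; set of 6 now {0, 2, 3, 4, 5, 6, 7, 8, 9}
Component of 6: {0, 2, 3, 4, 5, 6, 7, 8, 9}

Answer: 0, 2, 3, 4, 5, 6, 7, 8, 9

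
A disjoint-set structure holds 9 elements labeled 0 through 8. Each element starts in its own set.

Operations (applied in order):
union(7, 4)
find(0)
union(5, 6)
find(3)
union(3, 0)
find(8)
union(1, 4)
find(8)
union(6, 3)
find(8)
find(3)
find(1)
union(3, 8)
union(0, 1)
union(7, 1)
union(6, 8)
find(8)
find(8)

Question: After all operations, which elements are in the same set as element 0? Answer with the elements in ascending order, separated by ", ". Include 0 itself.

Answer: 0, 1, 3, 4, 5, 6, 7, 8

Derivation:
Step 1: union(7, 4) -> merged; set of 7 now {4, 7}
Step 2: find(0) -> no change; set of 0 is {0}
Step 3: union(5, 6) -> merged; set of 5 now {5, 6}
Step 4: find(3) -> no change; set of 3 is {3}
Step 5: union(3, 0) -> merged; set of 3 now {0, 3}
Step 6: find(8) -> no change; set of 8 is {8}
Step 7: union(1, 4) -> merged; set of 1 now {1, 4, 7}
Step 8: find(8) -> no change; set of 8 is {8}
Step 9: union(6, 3) -> merged; set of 6 now {0, 3, 5, 6}
Step 10: find(8) -> no change; set of 8 is {8}
Step 11: find(3) -> no change; set of 3 is {0, 3, 5, 6}
Step 12: find(1) -> no change; set of 1 is {1, 4, 7}
Step 13: union(3, 8) -> merged; set of 3 now {0, 3, 5, 6, 8}
Step 14: union(0, 1) -> merged; set of 0 now {0, 1, 3, 4, 5, 6, 7, 8}
Step 15: union(7, 1) -> already same set; set of 7 now {0, 1, 3, 4, 5, 6, 7, 8}
Step 16: union(6, 8) -> already same set; set of 6 now {0, 1, 3, 4, 5, 6, 7, 8}
Step 17: find(8) -> no change; set of 8 is {0, 1, 3, 4, 5, 6, 7, 8}
Step 18: find(8) -> no change; set of 8 is {0, 1, 3, 4, 5, 6, 7, 8}
Component of 0: {0, 1, 3, 4, 5, 6, 7, 8}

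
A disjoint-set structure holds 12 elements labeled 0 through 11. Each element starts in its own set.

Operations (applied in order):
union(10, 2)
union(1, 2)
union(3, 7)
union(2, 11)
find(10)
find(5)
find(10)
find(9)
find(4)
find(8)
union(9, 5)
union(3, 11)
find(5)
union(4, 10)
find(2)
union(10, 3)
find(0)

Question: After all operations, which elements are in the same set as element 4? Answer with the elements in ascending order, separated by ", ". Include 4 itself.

Answer: 1, 2, 3, 4, 7, 10, 11

Derivation:
Step 1: union(10, 2) -> merged; set of 10 now {2, 10}
Step 2: union(1, 2) -> merged; set of 1 now {1, 2, 10}
Step 3: union(3, 7) -> merged; set of 3 now {3, 7}
Step 4: union(2, 11) -> merged; set of 2 now {1, 2, 10, 11}
Step 5: find(10) -> no change; set of 10 is {1, 2, 10, 11}
Step 6: find(5) -> no change; set of 5 is {5}
Step 7: find(10) -> no change; set of 10 is {1, 2, 10, 11}
Step 8: find(9) -> no change; set of 9 is {9}
Step 9: find(4) -> no change; set of 4 is {4}
Step 10: find(8) -> no change; set of 8 is {8}
Step 11: union(9, 5) -> merged; set of 9 now {5, 9}
Step 12: union(3, 11) -> merged; set of 3 now {1, 2, 3, 7, 10, 11}
Step 13: find(5) -> no change; set of 5 is {5, 9}
Step 14: union(4, 10) -> merged; set of 4 now {1, 2, 3, 4, 7, 10, 11}
Step 15: find(2) -> no change; set of 2 is {1, 2, 3, 4, 7, 10, 11}
Step 16: union(10, 3) -> already same set; set of 10 now {1, 2, 3, 4, 7, 10, 11}
Step 17: find(0) -> no change; set of 0 is {0}
Component of 4: {1, 2, 3, 4, 7, 10, 11}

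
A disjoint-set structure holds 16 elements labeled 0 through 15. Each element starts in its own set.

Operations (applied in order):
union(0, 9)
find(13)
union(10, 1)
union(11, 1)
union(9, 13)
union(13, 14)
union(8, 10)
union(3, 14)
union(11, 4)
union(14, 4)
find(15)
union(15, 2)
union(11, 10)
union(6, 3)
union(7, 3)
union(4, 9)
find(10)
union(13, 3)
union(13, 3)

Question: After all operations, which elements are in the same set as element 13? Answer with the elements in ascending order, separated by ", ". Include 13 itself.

Answer: 0, 1, 3, 4, 6, 7, 8, 9, 10, 11, 13, 14

Derivation:
Step 1: union(0, 9) -> merged; set of 0 now {0, 9}
Step 2: find(13) -> no change; set of 13 is {13}
Step 3: union(10, 1) -> merged; set of 10 now {1, 10}
Step 4: union(11, 1) -> merged; set of 11 now {1, 10, 11}
Step 5: union(9, 13) -> merged; set of 9 now {0, 9, 13}
Step 6: union(13, 14) -> merged; set of 13 now {0, 9, 13, 14}
Step 7: union(8, 10) -> merged; set of 8 now {1, 8, 10, 11}
Step 8: union(3, 14) -> merged; set of 3 now {0, 3, 9, 13, 14}
Step 9: union(11, 4) -> merged; set of 11 now {1, 4, 8, 10, 11}
Step 10: union(14, 4) -> merged; set of 14 now {0, 1, 3, 4, 8, 9, 10, 11, 13, 14}
Step 11: find(15) -> no change; set of 15 is {15}
Step 12: union(15, 2) -> merged; set of 15 now {2, 15}
Step 13: union(11, 10) -> already same set; set of 11 now {0, 1, 3, 4, 8, 9, 10, 11, 13, 14}
Step 14: union(6, 3) -> merged; set of 6 now {0, 1, 3, 4, 6, 8, 9, 10, 11, 13, 14}
Step 15: union(7, 3) -> merged; set of 7 now {0, 1, 3, 4, 6, 7, 8, 9, 10, 11, 13, 14}
Step 16: union(4, 9) -> already same set; set of 4 now {0, 1, 3, 4, 6, 7, 8, 9, 10, 11, 13, 14}
Step 17: find(10) -> no change; set of 10 is {0, 1, 3, 4, 6, 7, 8, 9, 10, 11, 13, 14}
Step 18: union(13, 3) -> already same set; set of 13 now {0, 1, 3, 4, 6, 7, 8, 9, 10, 11, 13, 14}
Step 19: union(13, 3) -> already same set; set of 13 now {0, 1, 3, 4, 6, 7, 8, 9, 10, 11, 13, 14}
Component of 13: {0, 1, 3, 4, 6, 7, 8, 9, 10, 11, 13, 14}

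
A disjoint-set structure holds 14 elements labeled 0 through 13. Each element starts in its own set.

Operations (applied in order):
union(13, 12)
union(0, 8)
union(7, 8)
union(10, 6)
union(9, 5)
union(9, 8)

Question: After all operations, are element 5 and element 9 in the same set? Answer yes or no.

Answer: yes

Derivation:
Step 1: union(13, 12) -> merged; set of 13 now {12, 13}
Step 2: union(0, 8) -> merged; set of 0 now {0, 8}
Step 3: union(7, 8) -> merged; set of 7 now {0, 7, 8}
Step 4: union(10, 6) -> merged; set of 10 now {6, 10}
Step 5: union(9, 5) -> merged; set of 9 now {5, 9}
Step 6: union(9, 8) -> merged; set of 9 now {0, 5, 7, 8, 9}
Set of 5: {0, 5, 7, 8, 9}; 9 is a member.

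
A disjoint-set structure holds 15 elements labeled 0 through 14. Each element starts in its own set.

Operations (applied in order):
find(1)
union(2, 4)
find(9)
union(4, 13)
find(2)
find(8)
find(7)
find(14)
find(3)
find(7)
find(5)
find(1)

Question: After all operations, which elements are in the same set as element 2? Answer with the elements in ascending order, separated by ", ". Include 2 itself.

Answer: 2, 4, 13

Derivation:
Step 1: find(1) -> no change; set of 1 is {1}
Step 2: union(2, 4) -> merged; set of 2 now {2, 4}
Step 3: find(9) -> no change; set of 9 is {9}
Step 4: union(4, 13) -> merged; set of 4 now {2, 4, 13}
Step 5: find(2) -> no change; set of 2 is {2, 4, 13}
Step 6: find(8) -> no change; set of 8 is {8}
Step 7: find(7) -> no change; set of 7 is {7}
Step 8: find(14) -> no change; set of 14 is {14}
Step 9: find(3) -> no change; set of 3 is {3}
Step 10: find(7) -> no change; set of 7 is {7}
Step 11: find(5) -> no change; set of 5 is {5}
Step 12: find(1) -> no change; set of 1 is {1}
Component of 2: {2, 4, 13}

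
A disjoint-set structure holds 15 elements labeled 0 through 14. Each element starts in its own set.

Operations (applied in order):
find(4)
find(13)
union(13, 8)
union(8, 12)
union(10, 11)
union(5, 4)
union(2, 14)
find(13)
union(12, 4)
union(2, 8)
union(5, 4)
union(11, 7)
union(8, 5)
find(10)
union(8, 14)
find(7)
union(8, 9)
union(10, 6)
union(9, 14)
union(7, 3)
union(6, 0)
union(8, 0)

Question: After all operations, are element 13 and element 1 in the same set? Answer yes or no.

Answer: no

Derivation:
Step 1: find(4) -> no change; set of 4 is {4}
Step 2: find(13) -> no change; set of 13 is {13}
Step 3: union(13, 8) -> merged; set of 13 now {8, 13}
Step 4: union(8, 12) -> merged; set of 8 now {8, 12, 13}
Step 5: union(10, 11) -> merged; set of 10 now {10, 11}
Step 6: union(5, 4) -> merged; set of 5 now {4, 5}
Step 7: union(2, 14) -> merged; set of 2 now {2, 14}
Step 8: find(13) -> no change; set of 13 is {8, 12, 13}
Step 9: union(12, 4) -> merged; set of 12 now {4, 5, 8, 12, 13}
Step 10: union(2, 8) -> merged; set of 2 now {2, 4, 5, 8, 12, 13, 14}
Step 11: union(5, 4) -> already same set; set of 5 now {2, 4, 5, 8, 12, 13, 14}
Step 12: union(11, 7) -> merged; set of 11 now {7, 10, 11}
Step 13: union(8, 5) -> already same set; set of 8 now {2, 4, 5, 8, 12, 13, 14}
Step 14: find(10) -> no change; set of 10 is {7, 10, 11}
Step 15: union(8, 14) -> already same set; set of 8 now {2, 4, 5, 8, 12, 13, 14}
Step 16: find(7) -> no change; set of 7 is {7, 10, 11}
Step 17: union(8, 9) -> merged; set of 8 now {2, 4, 5, 8, 9, 12, 13, 14}
Step 18: union(10, 6) -> merged; set of 10 now {6, 7, 10, 11}
Step 19: union(9, 14) -> already same set; set of 9 now {2, 4, 5, 8, 9, 12, 13, 14}
Step 20: union(7, 3) -> merged; set of 7 now {3, 6, 7, 10, 11}
Step 21: union(6, 0) -> merged; set of 6 now {0, 3, 6, 7, 10, 11}
Step 22: union(8, 0) -> merged; set of 8 now {0, 2, 3, 4, 5, 6, 7, 8, 9, 10, 11, 12, 13, 14}
Set of 13: {0, 2, 3, 4, 5, 6, 7, 8, 9, 10, 11, 12, 13, 14}; 1 is not a member.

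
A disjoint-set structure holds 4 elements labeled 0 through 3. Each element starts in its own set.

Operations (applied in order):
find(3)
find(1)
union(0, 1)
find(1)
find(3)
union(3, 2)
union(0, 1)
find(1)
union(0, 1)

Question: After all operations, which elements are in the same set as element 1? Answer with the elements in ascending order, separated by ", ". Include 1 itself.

Answer: 0, 1

Derivation:
Step 1: find(3) -> no change; set of 3 is {3}
Step 2: find(1) -> no change; set of 1 is {1}
Step 3: union(0, 1) -> merged; set of 0 now {0, 1}
Step 4: find(1) -> no change; set of 1 is {0, 1}
Step 5: find(3) -> no change; set of 3 is {3}
Step 6: union(3, 2) -> merged; set of 3 now {2, 3}
Step 7: union(0, 1) -> already same set; set of 0 now {0, 1}
Step 8: find(1) -> no change; set of 1 is {0, 1}
Step 9: union(0, 1) -> already same set; set of 0 now {0, 1}
Component of 1: {0, 1}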